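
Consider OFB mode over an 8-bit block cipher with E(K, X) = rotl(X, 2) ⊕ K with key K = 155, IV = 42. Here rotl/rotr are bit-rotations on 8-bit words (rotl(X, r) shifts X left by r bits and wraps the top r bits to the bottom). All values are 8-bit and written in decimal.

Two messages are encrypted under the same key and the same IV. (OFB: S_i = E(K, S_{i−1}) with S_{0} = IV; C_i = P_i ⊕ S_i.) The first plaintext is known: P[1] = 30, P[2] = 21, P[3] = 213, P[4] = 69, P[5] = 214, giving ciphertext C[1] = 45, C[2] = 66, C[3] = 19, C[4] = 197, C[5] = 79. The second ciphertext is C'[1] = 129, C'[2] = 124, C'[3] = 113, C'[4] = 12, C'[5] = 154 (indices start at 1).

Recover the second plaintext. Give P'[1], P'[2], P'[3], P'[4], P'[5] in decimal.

P'[1] = 178, P'[2] = 43, P'[3] = 183, P'[4] = 140, P'[5] = 3

In OFB with a reused IV, both messages share the same keystream S_i, so C_i ⊕ C'_i = P_i ⊕ P'_i and thus P'_i = P_i ⊕ C_i ⊕ C'_i.
P'[1]: 30 ⊕ 45 ⊕ 129 = 178.
P'[2]: 21 ⊕ 66 ⊕ 124 = 43.
P'[3]: 213 ⊕ 19 ⊕ 113 = 183.
P'[4]: 69 ⊕ 197 ⊕ 12 = 140.
P'[5]: 214 ⊕ 79 ⊕ 154 = 3.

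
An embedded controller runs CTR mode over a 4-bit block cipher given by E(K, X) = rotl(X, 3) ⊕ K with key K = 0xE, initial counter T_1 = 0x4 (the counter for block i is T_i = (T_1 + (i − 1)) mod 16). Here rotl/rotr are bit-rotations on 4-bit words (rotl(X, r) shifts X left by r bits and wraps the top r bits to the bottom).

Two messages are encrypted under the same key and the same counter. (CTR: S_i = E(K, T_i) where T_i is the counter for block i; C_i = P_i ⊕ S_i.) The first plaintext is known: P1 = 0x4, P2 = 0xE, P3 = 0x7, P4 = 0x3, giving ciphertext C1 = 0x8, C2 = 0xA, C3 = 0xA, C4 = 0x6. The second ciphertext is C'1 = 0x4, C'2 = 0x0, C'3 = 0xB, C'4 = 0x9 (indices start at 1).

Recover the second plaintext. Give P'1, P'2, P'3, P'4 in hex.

P'1 = 0x8, P'2 = 0x4, P'3 = 0x6, P'4 = 0xC

In CTR with a reused counter, both messages share the same keystream S_i, so C_i ⊕ C'_i = P_i ⊕ P'_i and thus P'_i = P_i ⊕ C_i ⊕ C'_i.
P'1: 0x4 ⊕ 0x8 ⊕ 0x4 = 0x8.
P'2: 0xE ⊕ 0xA ⊕ 0x0 = 0x4.
P'3: 0x7 ⊕ 0xA ⊕ 0xB = 0x6.
P'4: 0x3 ⊕ 0x6 ⊕ 0x9 = 0xC.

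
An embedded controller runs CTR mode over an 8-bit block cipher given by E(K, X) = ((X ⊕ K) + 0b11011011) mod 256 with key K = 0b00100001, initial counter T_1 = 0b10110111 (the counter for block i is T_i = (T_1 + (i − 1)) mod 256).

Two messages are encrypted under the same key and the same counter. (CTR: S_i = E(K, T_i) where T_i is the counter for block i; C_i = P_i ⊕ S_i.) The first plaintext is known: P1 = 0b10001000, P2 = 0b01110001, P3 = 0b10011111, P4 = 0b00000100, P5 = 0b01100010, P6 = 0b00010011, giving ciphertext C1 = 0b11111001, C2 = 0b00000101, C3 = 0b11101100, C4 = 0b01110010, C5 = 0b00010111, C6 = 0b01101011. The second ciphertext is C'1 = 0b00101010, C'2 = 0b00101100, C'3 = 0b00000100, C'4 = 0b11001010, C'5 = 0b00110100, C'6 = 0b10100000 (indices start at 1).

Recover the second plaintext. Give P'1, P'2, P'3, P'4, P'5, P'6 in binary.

In CTR with a reused counter, both messages share the same keystream S_i, so C_i ⊕ C'_i = P_i ⊕ P'_i and thus P'_i = P_i ⊕ C_i ⊕ C'_i.
P'1: 0b10001000 ⊕ 0b11111001 ⊕ 0b00101010 = 0b01011011.
P'2: 0b01110001 ⊕ 0b00000101 ⊕ 0b00101100 = 0b01011000.
P'3: 0b10011111 ⊕ 0b11101100 ⊕ 0b00000100 = 0b01110111.
P'4: 0b00000100 ⊕ 0b01110010 ⊕ 0b11001010 = 0b10111100.
P'5: 0b01100010 ⊕ 0b00010111 ⊕ 0b00110100 = 0b01000001.
P'6: 0b00010011 ⊕ 0b01101011 ⊕ 0b10100000 = 0b11011000.

P'1 = 0b01011011, P'2 = 0b01011000, P'3 = 0b01110111, P'4 = 0b10111100, P'5 = 0b01000001, P'6 = 0b11011000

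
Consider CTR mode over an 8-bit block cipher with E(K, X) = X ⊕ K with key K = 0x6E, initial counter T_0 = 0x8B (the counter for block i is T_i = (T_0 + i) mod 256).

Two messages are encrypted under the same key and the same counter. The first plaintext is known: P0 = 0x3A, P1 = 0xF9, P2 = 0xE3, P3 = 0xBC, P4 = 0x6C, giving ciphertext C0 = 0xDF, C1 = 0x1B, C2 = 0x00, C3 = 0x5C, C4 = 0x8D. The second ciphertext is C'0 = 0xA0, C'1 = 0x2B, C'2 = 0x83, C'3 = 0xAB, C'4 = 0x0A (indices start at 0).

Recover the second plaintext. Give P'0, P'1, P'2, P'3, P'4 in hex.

P'0 = 0x45, P'1 = 0xC9, P'2 = 0x60, P'3 = 0x4B, P'4 = 0xEB

In CTR with a reused counter, both messages share the same keystream S_i, so C_i ⊕ C'_i = P_i ⊕ P'_i and thus P'_i = P_i ⊕ C_i ⊕ C'_i.
P'0: 0x3A ⊕ 0xDF ⊕ 0xA0 = 0x45.
P'1: 0xF9 ⊕ 0x1B ⊕ 0x2B = 0xC9.
P'2: 0xE3 ⊕ 0x00 ⊕ 0x83 = 0x60.
P'3: 0xBC ⊕ 0x5C ⊕ 0xAB = 0x4B.
P'4: 0x6C ⊕ 0x8D ⊕ 0x0A = 0xEB.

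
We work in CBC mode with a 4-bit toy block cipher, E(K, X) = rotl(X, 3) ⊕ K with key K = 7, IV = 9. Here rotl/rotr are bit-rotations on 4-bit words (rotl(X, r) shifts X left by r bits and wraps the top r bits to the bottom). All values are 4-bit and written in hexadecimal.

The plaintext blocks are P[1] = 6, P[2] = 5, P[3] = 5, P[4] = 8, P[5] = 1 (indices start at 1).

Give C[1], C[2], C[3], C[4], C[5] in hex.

C[1] = 8, C[2] = 9, C[3] = 1, C[4] = B, C[5] = 2

CBC encryption: C_i = E(K, P_i ⊕ C_{i−1}), with C_{0} = IV.
C[1]: P[1] ⊕ 9 = F; E(K, F) = 8.
C[2]: P[2] ⊕ 8 = D; E(K, D) = 9.
C[3]: P[3] ⊕ 9 = C; E(K, C) = 1.
C[4]: P[4] ⊕ 1 = 9; E(K, 9) = B.
C[5]: P[5] ⊕ B = A; E(K, A) = 2.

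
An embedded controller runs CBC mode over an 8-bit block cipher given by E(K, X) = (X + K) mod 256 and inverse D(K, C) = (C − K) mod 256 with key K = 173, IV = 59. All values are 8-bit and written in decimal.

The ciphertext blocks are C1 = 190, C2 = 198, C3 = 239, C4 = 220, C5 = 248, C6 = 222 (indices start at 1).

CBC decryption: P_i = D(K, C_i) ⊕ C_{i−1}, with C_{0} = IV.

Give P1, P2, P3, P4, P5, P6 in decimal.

P1: D(K, 190) = 17; 17 ⊕ 59 = 42.
P2: D(K, 198) = 25; 25 ⊕ 190 = 167.
P3: D(K, 239) = 66; 66 ⊕ 198 = 132.
P4: D(K, 220) = 47; 47 ⊕ 239 = 192.
P5: D(K, 248) = 75; 75 ⊕ 220 = 151.
P6: D(K, 222) = 49; 49 ⊕ 248 = 201.

P1 = 42, P2 = 167, P3 = 132, P4 = 192, P5 = 151, P6 = 201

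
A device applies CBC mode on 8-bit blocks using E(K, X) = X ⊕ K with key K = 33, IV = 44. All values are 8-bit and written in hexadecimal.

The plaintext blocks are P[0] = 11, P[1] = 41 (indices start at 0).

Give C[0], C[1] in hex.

CBC encryption: C_i = E(K, P_i ⊕ C_{i−1}), with C_{−1} = IV.
C[0]: P[0] ⊕ 44 = 55; E(K, 55) = 66.
C[1]: P[1] ⊕ 66 = 27; E(K, 27) = 14.

C[0] = 66, C[1] = 14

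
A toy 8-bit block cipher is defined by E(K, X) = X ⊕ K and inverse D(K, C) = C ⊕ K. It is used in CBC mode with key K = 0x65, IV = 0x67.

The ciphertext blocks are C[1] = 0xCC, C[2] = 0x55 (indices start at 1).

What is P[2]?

P[2] = 0xFC

CBC decryption: P_i = D(K, C_i) ⊕ C_{i−1}, with C_{0} = IV.
P[2]: D(K, 0x55) = 0x30; 0x30 ⊕ 0xCC = 0xFC.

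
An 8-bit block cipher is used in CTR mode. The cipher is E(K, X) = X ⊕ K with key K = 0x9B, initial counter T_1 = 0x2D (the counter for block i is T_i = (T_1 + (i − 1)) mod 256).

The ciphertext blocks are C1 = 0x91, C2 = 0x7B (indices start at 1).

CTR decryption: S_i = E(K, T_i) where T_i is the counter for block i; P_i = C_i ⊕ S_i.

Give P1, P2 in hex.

P1 = 0x27, P2 = 0xCE

P1: T = 0x2D, S = E(K, T) = 0xB6; 0x91 ⊕ 0xB6 = 0x27.
P2: T = 0x2E, S = E(K, T) = 0xB5; 0x7B ⊕ 0xB5 = 0xCE.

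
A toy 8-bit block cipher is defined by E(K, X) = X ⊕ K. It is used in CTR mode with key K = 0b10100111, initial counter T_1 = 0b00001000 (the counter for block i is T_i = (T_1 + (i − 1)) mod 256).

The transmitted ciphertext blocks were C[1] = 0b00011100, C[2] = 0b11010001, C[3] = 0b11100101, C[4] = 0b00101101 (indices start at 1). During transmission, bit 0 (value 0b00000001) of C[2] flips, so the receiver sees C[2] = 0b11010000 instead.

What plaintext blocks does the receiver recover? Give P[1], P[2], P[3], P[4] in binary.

P[1] = 0b10110011, P[2] = 0b01111110, P[3] = 0b01001000, P[4] = 0b10000001

CTR decryption: S_i = E(K, T_i) where T_i is the counter for block i; P_i = C_i ⊕ S_i.
Only C[2] changed, to 0b11010000. In CTR, a change in C_i flips the same bit in P_i only; the keystream is unaffected. Decrypting the received ciphertext:
P[1]: T = 0b00001000, S = E(K, T) = 0b10101111; 0b00011100 ⊕ 0b10101111 = 0b10110011.
P[2]: T = 0b00001001, S = E(K, T) = 0b10101110; 0b11010000 ⊕ 0b10101110 = 0b01111110.
P[3]: T = 0b00001010, S = E(K, T) = 0b10101101; 0b11100101 ⊕ 0b10101101 = 0b01001000.
P[4]: T = 0b00001011, S = E(K, T) = 0b10101100; 0b00101101 ⊕ 0b10101100 = 0b10000001.
Blocks that differ from the original plaintext: P[2].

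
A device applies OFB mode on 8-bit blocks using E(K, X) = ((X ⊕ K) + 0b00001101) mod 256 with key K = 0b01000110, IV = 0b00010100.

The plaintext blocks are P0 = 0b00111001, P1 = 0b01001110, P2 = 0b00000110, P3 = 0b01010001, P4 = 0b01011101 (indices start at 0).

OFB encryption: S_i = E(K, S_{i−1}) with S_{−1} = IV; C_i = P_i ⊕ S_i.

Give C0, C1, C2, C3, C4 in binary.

C0: S = E(K, 0b00010100) = 0b01011111; 0b00111001 ⊕ 0b01011111 = 0b01100110.
C1: S = E(K, 0b01011111) = 0b00100110; 0b01001110 ⊕ 0b00100110 = 0b01101000.
C2: S = E(K, 0b00100110) = 0b01101101; 0b00000110 ⊕ 0b01101101 = 0b01101011.
C3: S = E(K, 0b01101101) = 0b00111000; 0b01010001 ⊕ 0b00111000 = 0b01101001.
C4: S = E(K, 0b00111000) = 0b10001011; 0b01011101 ⊕ 0b10001011 = 0b11010110.

C0 = 0b01100110, C1 = 0b01101000, C2 = 0b01101011, C3 = 0b01101001, C4 = 0b11010110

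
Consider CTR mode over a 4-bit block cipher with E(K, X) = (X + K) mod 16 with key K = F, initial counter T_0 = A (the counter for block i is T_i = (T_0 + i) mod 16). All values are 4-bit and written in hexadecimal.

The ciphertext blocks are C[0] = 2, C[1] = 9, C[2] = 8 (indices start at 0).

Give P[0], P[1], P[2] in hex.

P[0] = B, P[1] = 3, P[2] = 3

CTR decryption: S_i = E(K, T_i) where T_i is the counter for block i; P_i = C_i ⊕ S_i.
P[0]: T = A, S = E(K, T) = 9; 2 ⊕ 9 = B.
P[1]: T = B, S = E(K, T) = A; 9 ⊕ A = 3.
P[2]: T = C, S = E(K, T) = B; 8 ⊕ B = 3.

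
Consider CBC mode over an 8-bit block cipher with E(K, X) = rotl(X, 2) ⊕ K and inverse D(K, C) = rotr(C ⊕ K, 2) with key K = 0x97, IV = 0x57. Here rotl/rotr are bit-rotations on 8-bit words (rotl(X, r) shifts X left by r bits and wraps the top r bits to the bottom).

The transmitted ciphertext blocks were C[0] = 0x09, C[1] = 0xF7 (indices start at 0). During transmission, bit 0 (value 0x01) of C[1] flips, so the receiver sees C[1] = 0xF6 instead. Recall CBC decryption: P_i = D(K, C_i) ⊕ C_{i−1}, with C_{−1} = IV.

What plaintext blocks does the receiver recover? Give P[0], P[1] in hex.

P[0] = 0xF0, P[1] = 0x51

Only C[1] changed, to 0xF6. In CBC, a change in C_i garbles P_i and flips the same bit in P_{i+1}. Decrypting the received ciphertext:
P[0]: D(K, 0x09) = 0xA7; 0xA7 ⊕ 0x57 = 0xF0.
P[1]: D(K, 0xF6) = 0x58; 0x58 ⊕ 0x09 = 0x51.
Blocks that differ from the original plaintext: P[1].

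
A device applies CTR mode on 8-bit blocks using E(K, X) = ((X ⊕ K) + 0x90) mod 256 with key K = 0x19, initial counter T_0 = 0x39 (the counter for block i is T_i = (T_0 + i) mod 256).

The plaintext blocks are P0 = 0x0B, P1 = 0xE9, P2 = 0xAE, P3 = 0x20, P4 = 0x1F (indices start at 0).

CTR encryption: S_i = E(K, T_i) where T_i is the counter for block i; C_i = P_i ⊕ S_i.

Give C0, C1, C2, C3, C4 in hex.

C0 = 0xBB, C1 = 0x5A, C2 = 0x1C, C3 = 0x95, C4 = 0xAB

C0: T = 0x39, S = E(K, T) = 0xB0; 0x0B ⊕ 0xB0 = 0xBB.
C1: T = 0x3A, S = E(K, T) = 0xB3; 0xE9 ⊕ 0xB3 = 0x5A.
C2: T = 0x3B, S = E(K, T) = 0xB2; 0xAE ⊕ 0xB2 = 0x1C.
C3: T = 0x3C, S = E(K, T) = 0xB5; 0x20 ⊕ 0xB5 = 0x95.
C4: T = 0x3D, S = E(K, T) = 0xB4; 0x1F ⊕ 0xB4 = 0xAB.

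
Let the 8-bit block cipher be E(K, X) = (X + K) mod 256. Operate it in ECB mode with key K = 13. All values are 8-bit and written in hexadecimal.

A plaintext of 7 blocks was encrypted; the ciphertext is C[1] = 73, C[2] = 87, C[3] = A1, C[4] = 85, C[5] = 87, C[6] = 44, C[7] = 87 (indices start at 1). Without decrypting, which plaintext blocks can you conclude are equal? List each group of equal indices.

P[2] = P[5] = P[7]

ECB encrypts each block independently with the same key, so equal ciphertext blocks imply equal plaintext blocks.
C[2] = C[5] = C[7] = 87, so P[2] = P[5] = P[7].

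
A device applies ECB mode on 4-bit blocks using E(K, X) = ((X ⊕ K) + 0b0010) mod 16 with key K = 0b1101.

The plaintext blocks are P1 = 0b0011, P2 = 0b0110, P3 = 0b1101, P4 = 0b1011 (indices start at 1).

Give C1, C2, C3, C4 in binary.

ECB encryption: C_i = E(K, P_i).
C1: E(K, 0b0011) = 0b0000.
C2: E(K, 0b0110) = 0b1101.
C3: E(K, 0b1101) = 0b0010.
C4: E(K, 0b1011) = 0b1000.

C1 = 0b0000, C2 = 0b1101, C3 = 0b0010, C4 = 0b1000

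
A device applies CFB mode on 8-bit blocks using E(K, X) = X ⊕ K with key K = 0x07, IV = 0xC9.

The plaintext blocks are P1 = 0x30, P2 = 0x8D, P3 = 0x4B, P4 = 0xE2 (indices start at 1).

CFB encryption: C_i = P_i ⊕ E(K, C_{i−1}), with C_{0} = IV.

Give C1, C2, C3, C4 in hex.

C1: E(K, 0xC9) = 0xCE; 0x30 ⊕ 0xCE = 0xFE.
C2: E(K, 0xFE) = 0xF9; 0x8D ⊕ 0xF9 = 0x74.
C3: E(K, 0x74) = 0x73; 0x4B ⊕ 0x73 = 0x38.
C4: E(K, 0x38) = 0x3F; 0xE2 ⊕ 0x3F = 0xDD.

C1 = 0xFE, C2 = 0x74, C3 = 0x38, C4 = 0xDD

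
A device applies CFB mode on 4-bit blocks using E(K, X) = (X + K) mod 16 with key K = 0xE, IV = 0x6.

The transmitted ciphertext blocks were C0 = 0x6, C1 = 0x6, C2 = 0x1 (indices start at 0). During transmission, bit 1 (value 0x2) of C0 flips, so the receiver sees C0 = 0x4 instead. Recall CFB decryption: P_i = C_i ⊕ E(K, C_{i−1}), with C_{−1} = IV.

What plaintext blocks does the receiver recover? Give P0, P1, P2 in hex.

Only C0 changed, to 0x4. In CFB, a change in C_i flips the same bit in P_i and garbles P_{i+1}. Decrypting the received ciphertext:
P0: E(K, 0x6) = 0x4; 0x4 ⊕ 0x4 = 0x0.
P1: E(K, 0x4) = 0x2; 0x6 ⊕ 0x2 = 0x4.
P2: E(K, 0x6) = 0x4; 0x1 ⊕ 0x4 = 0x5.
Blocks that differ from the original plaintext: P0, P1.

P0 = 0x0, P1 = 0x4, P2 = 0x5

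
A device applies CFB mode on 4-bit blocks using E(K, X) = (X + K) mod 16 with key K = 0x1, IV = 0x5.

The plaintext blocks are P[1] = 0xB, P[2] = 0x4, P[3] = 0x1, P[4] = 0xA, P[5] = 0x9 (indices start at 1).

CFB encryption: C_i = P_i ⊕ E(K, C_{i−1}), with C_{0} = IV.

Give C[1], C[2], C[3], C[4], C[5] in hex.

C[1] = 0xD, C[2] = 0xA, C[3] = 0xA, C[4] = 0x1, C[5] = 0xB

C[1]: E(K, 0x5) = 0x6; 0xB ⊕ 0x6 = 0xD.
C[2]: E(K, 0xD) = 0xE; 0x4 ⊕ 0xE = 0xA.
C[3]: E(K, 0xA) = 0xB; 0x1 ⊕ 0xB = 0xA.
C[4]: E(K, 0xA) = 0xB; 0xA ⊕ 0xB = 0x1.
C[5]: E(K, 0x1) = 0x2; 0x9 ⊕ 0x2 = 0xB.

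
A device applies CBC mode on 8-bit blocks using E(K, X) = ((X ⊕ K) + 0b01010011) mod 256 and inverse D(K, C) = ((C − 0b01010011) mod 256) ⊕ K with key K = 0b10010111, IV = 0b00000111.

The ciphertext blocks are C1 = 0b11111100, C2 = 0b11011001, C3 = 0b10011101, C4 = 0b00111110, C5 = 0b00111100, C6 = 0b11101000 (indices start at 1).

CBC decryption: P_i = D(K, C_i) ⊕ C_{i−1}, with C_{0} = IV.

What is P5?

P5: D(K, 0b00111100) = 0b01111110; 0b01111110 ⊕ 0b00111110 = 0b01000000.

P5 = 0b01000000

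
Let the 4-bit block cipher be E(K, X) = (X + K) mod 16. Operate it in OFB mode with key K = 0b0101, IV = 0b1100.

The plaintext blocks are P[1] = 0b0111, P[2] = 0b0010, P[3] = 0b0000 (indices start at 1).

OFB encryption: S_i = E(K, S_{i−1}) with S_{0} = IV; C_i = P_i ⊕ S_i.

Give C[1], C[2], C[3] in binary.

C[1] = 0b0110, C[2] = 0b0100, C[3] = 0b1011

C[1]: S = E(K, 0b1100) = 0b0001; 0b0111 ⊕ 0b0001 = 0b0110.
C[2]: S = E(K, 0b0001) = 0b0110; 0b0010 ⊕ 0b0110 = 0b0100.
C[3]: S = E(K, 0b0110) = 0b1011; 0b0000 ⊕ 0b1011 = 0b1011.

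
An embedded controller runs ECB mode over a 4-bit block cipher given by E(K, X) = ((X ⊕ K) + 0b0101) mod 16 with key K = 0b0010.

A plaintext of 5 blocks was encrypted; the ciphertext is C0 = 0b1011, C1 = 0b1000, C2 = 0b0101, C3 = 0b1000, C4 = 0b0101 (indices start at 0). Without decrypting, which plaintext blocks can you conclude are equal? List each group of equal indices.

P1 = P3; P2 = P4

ECB encrypts each block independently with the same key, so equal ciphertext blocks imply equal plaintext blocks.
C1 = C3 = 0b1000, so P1 = P3.
C2 = C4 = 0b0101, so P2 = P4.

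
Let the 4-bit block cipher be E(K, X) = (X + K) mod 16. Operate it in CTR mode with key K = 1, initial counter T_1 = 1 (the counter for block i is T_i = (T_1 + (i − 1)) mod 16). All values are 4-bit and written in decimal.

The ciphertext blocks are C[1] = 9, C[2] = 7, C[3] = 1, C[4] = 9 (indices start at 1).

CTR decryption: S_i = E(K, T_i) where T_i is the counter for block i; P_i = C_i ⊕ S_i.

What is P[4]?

P[4]: T = 4, S = E(K, T) = 5; 9 ⊕ 5 = 12.

P[4] = 12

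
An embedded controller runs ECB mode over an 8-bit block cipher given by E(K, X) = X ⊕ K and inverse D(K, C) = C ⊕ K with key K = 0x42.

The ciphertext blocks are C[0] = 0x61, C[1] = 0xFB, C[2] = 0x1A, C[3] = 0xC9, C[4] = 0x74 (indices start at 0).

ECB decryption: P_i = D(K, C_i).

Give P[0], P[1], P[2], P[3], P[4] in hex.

P[0]: D(K, 0x61) = 0x23.
P[1]: D(K, 0xFB) = 0xB9.
P[2]: D(K, 0x1A) = 0x58.
P[3]: D(K, 0xC9) = 0x8B.
P[4]: D(K, 0x74) = 0x36.

P[0] = 0x23, P[1] = 0xB9, P[2] = 0x58, P[3] = 0x8B, P[4] = 0x36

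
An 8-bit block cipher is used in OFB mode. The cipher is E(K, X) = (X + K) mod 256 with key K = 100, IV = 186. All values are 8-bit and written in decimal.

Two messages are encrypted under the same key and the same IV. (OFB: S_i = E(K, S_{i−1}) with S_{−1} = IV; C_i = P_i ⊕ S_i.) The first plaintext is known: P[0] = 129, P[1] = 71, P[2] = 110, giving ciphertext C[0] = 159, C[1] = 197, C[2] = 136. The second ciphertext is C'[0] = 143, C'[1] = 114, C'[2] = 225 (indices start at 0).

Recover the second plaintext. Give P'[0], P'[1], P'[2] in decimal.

P'[0] = 145, P'[1] = 240, P'[2] = 7

In OFB with a reused IV, both messages share the same keystream S_i, so C_i ⊕ C'_i = P_i ⊕ P'_i and thus P'_i = P_i ⊕ C_i ⊕ C'_i.
P'[0]: 129 ⊕ 159 ⊕ 143 = 145.
P'[1]: 71 ⊕ 197 ⊕ 114 = 240.
P'[2]: 110 ⊕ 136 ⊕ 225 = 7.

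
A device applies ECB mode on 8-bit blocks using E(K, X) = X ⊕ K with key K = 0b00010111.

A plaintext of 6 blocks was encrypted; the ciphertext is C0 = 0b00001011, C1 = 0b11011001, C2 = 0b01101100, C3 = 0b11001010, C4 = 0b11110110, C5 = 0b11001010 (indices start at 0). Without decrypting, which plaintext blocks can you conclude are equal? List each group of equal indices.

ECB encrypts each block independently with the same key, so equal ciphertext blocks imply equal plaintext blocks.
C3 = C5 = 0b11001010, so P3 = P5.

P3 = P5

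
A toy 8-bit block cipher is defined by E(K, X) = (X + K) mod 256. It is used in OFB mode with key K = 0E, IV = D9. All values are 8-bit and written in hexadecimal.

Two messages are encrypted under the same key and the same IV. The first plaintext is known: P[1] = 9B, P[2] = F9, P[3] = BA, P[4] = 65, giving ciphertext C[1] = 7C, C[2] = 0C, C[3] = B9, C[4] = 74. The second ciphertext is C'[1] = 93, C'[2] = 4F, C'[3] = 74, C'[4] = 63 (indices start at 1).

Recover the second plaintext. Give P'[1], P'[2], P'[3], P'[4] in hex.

In OFB with a reused IV, both messages share the same keystream S_i, so C_i ⊕ C'_i = P_i ⊕ P'_i and thus P'_i = P_i ⊕ C_i ⊕ C'_i.
P'[1]: 9B ⊕ 7C ⊕ 93 = 74.
P'[2]: F9 ⊕ 0C ⊕ 4F = BA.
P'[3]: BA ⊕ B9 ⊕ 74 = 77.
P'[4]: 65 ⊕ 74 ⊕ 63 = 72.

P'[1] = 74, P'[2] = BA, P'[3] = 77, P'[4] = 72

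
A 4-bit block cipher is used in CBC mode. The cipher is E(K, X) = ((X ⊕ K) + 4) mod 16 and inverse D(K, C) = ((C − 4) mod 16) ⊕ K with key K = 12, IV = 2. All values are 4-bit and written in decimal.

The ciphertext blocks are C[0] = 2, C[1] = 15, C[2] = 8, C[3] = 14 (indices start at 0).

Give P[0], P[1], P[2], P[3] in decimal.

P[0] = 0, P[1] = 5, P[2] = 7, P[3] = 14

CBC decryption: P_i = D(K, C_i) ⊕ C_{i−1}, with C_{−1} = IV.
P[0]: D(K, 2) = 2; 2 ⊕ 2 = 0.
P[1]: D(K, 15) = 7; 7 ⊕ 2 = 5.
P[2]: D(K, 8) = 8; 8 ⊕ 15 = 7.
P[3]: D(K, 14) = 6; 6 ⊕ 8 = 14.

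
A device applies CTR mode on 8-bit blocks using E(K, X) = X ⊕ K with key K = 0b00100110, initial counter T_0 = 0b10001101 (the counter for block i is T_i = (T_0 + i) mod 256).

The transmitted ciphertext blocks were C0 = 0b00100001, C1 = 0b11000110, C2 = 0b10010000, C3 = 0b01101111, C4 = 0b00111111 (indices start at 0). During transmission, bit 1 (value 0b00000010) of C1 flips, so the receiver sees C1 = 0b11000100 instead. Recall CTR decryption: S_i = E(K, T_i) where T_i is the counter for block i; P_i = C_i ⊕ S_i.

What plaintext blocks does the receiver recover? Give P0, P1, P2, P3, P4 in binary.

P0 = 0b10001010, P1 = 0b01101100, P2 = 0b00111001, P3 = 0b11011001, P4 = 0b10001000

Only C1 changed, to 0b11000100. In CTR, a change in C_i flips the same bit in P_i only; the keystream is unaffected. Decrypting the received ciphertext:
P0: T = 0b10001101, S = E(K, T) = 0b10101011; 0b00100001 ⊕ 0b10101011 = 0b10001010.
P1: T = 0b10001110, S = E(K, T) = 0b10101000; 0b11000100 ⊕ 0b10101000 = 0b01101100.
P2: T = 0b10001111, S = E(K, T) = 0b10101001; 0b10010000 ⊕ 0b10101001 = 0b00111001.
P3: T = 0b10010000, S = E(K, T) = 0b10110110; 0b01101111 ⊕ 0b10110110 = 0b11011001.
P4: T = 0b10010001, S = E(K, T) = 0b10110111; 0b00111111 ⊕ 0b10110111 = 0b10001000.
Blocks that differ from the original plaintext: P1.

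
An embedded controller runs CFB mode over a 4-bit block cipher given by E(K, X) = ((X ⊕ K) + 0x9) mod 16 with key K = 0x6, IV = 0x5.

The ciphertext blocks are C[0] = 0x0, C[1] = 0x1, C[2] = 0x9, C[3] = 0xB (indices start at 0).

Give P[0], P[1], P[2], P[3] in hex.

CFB decryption: P_i = C_i ⊕ E(K, C_{i−1}), with C_{−1} = IV.
P[0]: E(K, 0x5) = 0xC; 0x0 ⊕ 0xC = 0xC.
P[1]: E(K, 0x0) = 0xF; 0x1 ⊕ 0xF = 0xE.
P[2]: E(K, 0x1) = 0x0; 0x9 ⊕ 0x0 = 0x9.
P[3]: E(K, 0x9) = 0x8; 0xB ⊕ 0x8 = 0x3.

P[0] = 0xC, P[1] = 0xE, P[2] = 0x9, P[3] = 0x3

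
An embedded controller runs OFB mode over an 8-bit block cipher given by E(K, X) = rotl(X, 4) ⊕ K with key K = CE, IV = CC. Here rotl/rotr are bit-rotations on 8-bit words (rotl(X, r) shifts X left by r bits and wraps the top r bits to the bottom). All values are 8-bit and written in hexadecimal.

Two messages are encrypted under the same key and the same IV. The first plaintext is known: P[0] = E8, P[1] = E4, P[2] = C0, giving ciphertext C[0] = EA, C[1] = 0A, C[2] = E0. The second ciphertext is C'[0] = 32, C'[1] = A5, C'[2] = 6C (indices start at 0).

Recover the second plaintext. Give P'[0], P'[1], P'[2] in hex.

In OFB with a reused IV, both messages share the same keystream S_i, so C_i ⊕ C'_i = P_i ⊕ P'_i and thus P'_i = P_i ⊕ C_i ⊕ C'_i.
P'[0]: E8 ⊕ EA ⊕ 32 = 30.
P'[1]: E4 ⊕ 0A ⊕ A5 = 4B.
P'[2]: C0 ⊕ E0 ⊕ 6C = 4C.

P'[0] = 30, P'[1] = 4B, P'[2] = 4C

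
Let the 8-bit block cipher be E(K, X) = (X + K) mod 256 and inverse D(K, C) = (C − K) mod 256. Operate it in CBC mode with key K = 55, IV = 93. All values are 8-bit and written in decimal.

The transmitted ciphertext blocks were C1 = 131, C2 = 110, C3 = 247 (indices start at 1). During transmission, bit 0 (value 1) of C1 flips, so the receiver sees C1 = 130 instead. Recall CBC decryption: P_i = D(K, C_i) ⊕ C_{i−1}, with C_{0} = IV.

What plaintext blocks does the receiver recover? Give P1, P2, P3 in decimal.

P1 = 22, P2 = 181, P3 = 174

Only C1 changed, to 130. In CBC, a change in C_i garbles P_i and flips the same bit in P_{i+1}. Decrypting the received ciphertext:
P1: D(K, 130) = 75; 75 ⊕ 93 = 22.
P2: D(K, 110) = 55; 55 ⊕ 130 = 181.
P3: D(K, 247) = 192; 192 ⊕ 110 = 174.
Blocks that differ from the original plaintext: P1, P2.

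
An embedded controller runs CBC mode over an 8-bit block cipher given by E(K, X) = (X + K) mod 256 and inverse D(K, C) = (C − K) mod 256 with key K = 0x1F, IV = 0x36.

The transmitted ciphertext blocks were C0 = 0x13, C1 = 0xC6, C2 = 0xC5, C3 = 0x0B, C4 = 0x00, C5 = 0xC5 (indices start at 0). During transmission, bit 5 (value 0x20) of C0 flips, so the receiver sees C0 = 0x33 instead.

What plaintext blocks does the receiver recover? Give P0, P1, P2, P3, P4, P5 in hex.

CBC decryption: P_i = D(K, C_i) ⊕ C_{i−1}, with C_{−1} = IV.
Only C0 changed, to 0x33. In CBC, a change in C_i garbles P_i and flips the same bit in P_{i+1}. Decrypting the received ciphertext:
P0: D(K, 0x33) = 0x14; 0x14 ⊕ 0x36 = 0x22.
P1: D(K, 0xC6) = 0xA7; 0xA7 ⊕ 0x33 = 0x94.
P2: D(K, 0xC5) = 0xA6; 0xA6 ⊕ 0xC6 = 0x60.
P3: D(K, 0x0B) = 0xEC; 0xEC ⊕ 0xC5 = 0x29.
P4: D(K, 0x00) = 0xE1; 0xE1 ⊕ 0x0B = 0xEA.
P5: D(K, 0xC5) = 0xA6; 0xA6 ⊕ 0x00 = 0xA6.
Blocks that differ from the original plaintext: P0, P1.

P0 = 0x22, P1 = 0x94, P2 = 0x60, P3 = 0x29, P4 = 0xEA, P5 = 0xA6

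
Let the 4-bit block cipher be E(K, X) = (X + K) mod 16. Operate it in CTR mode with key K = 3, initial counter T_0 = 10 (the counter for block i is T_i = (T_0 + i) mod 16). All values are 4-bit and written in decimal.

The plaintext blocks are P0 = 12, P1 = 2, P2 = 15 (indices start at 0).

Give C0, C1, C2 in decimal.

CTR encryption: S_i = E(K, T_i) where T_i is the counter for block i; C_i = P_i ⊕ S_i.
C0: T = 10, S = E(K, T) = 13; 12 ⊕ 13 = 1.
C1: T = 11, S = E(K, T) = 14; 2 ⊕ 14 = 12.
C2: T = 12, S = E(K, T) = 15; 15 ⊕ 15 = 0.

C0 = 1, C1 = 12, C2 = 0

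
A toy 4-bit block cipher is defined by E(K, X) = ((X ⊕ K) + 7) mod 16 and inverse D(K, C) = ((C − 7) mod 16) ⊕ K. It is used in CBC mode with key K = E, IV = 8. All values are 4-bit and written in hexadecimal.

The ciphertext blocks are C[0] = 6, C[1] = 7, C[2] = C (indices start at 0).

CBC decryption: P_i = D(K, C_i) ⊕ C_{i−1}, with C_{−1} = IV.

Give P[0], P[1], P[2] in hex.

P[0] = 9, P[1] = 8, P[2] = C

P[0]: D(K, 6) = 1; 1 ⊕ 8 = 9.
P[1]: D(K, 7) = E; E ⊕ 6 = 8.
P[2]: D(K, C) = B; B ⊕ 7 = C.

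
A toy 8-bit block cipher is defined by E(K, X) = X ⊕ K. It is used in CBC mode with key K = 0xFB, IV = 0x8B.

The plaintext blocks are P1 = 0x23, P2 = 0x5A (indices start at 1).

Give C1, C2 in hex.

CBC encryption: C_i = E(K, P_i ⊕ C_{i−1}), with C_{0} = IV.
C1: P1 ⊕ 0x8B = 0xA8; E(K, 0xA8) = 0x53.
C2: P2 ⊕ 0x53 = 0x09; E(K, 0x09) = 0xF2.

C1 = 0x53, C2 = 0xF2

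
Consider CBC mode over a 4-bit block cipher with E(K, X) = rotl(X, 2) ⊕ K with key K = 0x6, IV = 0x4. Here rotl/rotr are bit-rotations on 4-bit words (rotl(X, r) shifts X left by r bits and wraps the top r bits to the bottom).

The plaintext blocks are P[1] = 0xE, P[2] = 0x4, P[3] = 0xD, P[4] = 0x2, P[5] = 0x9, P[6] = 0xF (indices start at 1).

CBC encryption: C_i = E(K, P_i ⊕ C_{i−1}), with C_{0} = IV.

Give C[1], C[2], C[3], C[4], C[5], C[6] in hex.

C[1] = 0xC, C[2] = 0x4, C[3] = 0x0, C[4] = 0xE, C[5] = 0xB, C[6] = 0x7

C[1]: P[1] ⊕ 0x4 = 0xA; E(K, 0xA) = 0xC.
C[2]: P[2] ⊕ 0xC = 0x8; E(K, 0x8) = 0x4.
C[3]: P[3] ⊕ 0x4 = 0x9; E(K, 0x9) = 0x0.
C[4]: P[4] ⊕ 0x0 = 0x2; E(K, 0x2) = 0xE.
C[5]: P[5] ⊕ 0xE = 0x7; E(K, 0x7) = 0xB.
C[6]: P[6] ⊕ 0xB = 0x4; E(K, 0x4) = 0x7.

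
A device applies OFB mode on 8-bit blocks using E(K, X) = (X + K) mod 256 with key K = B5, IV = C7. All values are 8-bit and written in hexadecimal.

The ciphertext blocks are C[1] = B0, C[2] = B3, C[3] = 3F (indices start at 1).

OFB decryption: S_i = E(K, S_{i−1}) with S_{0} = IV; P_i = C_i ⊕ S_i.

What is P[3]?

P[1]: S = E(K, C7) = 7C; B0 ⊕ 7C = CC.
P[2]: S = E(K, 7C) = 31; B3 ⊕ 31 = 82.
P[3]: S = E(K, 31) = E6; 3F ⊕ E6 = D9.

P[3] = D9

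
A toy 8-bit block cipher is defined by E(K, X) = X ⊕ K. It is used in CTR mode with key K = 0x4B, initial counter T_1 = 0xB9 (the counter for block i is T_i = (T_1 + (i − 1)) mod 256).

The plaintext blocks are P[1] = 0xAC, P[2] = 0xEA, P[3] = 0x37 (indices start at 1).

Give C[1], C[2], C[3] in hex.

CTR encryption: S_i = E(K, T_i) where T_i is the counter for block i; C_i = P_i ⊕ S_i.
C[1]: T = 0xB9, S = E(K, T) = 0xF2; 0xAC ⊕ 0xF2 = 0x5E.
C[2]: T = 0xBA, S = E(K, T) = 0xF1; 0xEA ⊕ 0xF1 = 0x1B.
C[3]: T = 0xBB, S = E(K, T) = 0xF0; 0x37 ⊕ 0xF0 = 0xC7.

C[1] = 0x5E, C[2] = 0x1B, C[3] = 0xC7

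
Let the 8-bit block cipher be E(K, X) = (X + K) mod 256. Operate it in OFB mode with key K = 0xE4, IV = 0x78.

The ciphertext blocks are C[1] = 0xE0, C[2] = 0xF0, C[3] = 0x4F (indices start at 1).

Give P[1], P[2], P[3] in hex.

OFB decryption: S_i = E(K, S_{i−1}) with S_{0} = IV; P_i = C_i ⊕ S_i.
P[1]: S = E(K, 0x78) = 0x5C; 0xE0 ⊕ 0x5C = 0xBC.
P[2]: S = E(K, 0x5C) = 0x40; 0xF0 ⊕ 0x40 = 0xB0.
P[3]: S = E(K, 0x40) = 0x24; 0x4F ⊕ 0x24 = 0x6B.

P[1] = 0xBC, P[2] = 0xB0, P[3] = 0x6B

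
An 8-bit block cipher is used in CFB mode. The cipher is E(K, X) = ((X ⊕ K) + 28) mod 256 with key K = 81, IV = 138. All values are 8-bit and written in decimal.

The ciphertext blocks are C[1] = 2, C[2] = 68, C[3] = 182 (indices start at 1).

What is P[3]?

CFB decryption: P_i = C_i ⊕ E(K, C_{i−1}), with C_{0} = IV.
P[3]: E(K, 68) = 49; 182 ⊕ 49 = 135.

P[3] = 135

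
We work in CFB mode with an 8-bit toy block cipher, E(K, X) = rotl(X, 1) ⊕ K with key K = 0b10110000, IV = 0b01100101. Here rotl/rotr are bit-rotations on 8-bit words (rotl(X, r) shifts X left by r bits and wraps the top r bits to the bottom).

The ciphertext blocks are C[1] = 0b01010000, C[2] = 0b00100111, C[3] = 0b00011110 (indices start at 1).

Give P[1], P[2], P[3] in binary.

CFB decryption: P_i = C_i ⊕ E(K, C_{i−1}), with C_{0} = IV.
P[1]: E(K, 0b01100101) = 0b01111010; 0b01010000 ⊕ 0b01111010 = 0b00101010.
P[2]: E(K, 0b01010000) = 0b00010000; 0b00100111 ⊕ 0b00010000 = 0b00110111.
P[3]: E(K, 0b00100111) = 0b11111110; 0b00011110 ⊕ 0b11111110 = 0b11100000.

P[1] = 0b00101010, P[2] = 0b00110111, P[3] = 0b11100000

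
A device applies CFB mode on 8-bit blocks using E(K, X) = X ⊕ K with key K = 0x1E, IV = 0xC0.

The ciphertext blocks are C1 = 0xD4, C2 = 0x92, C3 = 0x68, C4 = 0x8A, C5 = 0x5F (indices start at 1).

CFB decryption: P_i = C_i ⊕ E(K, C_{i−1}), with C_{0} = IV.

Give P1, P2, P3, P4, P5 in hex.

P1 = 0x0A, P2 = 0x58, P3 = 0xE4, P4 = 0xFC, P5 = 0xCB

P1: E(K, 0xC0) = 0xDE; 0xD4 ⊕ 0xDE = 0x0A.
P2: E(K, 0xD4) = 0xCA; 0x92 ⊕ 0xCA = 0x58.
P3: E(K, 0x92) = 0x8C; 0x68 ⊕ 0x8C = 0xE4.
P4: E(K, 0x68) = 0x76; 0x8A ⊕ 0x76 = 0xFC.
P5: E(K, 0x8A) = 0x94; 0x5F ⊕ 0x94 = 0xCB.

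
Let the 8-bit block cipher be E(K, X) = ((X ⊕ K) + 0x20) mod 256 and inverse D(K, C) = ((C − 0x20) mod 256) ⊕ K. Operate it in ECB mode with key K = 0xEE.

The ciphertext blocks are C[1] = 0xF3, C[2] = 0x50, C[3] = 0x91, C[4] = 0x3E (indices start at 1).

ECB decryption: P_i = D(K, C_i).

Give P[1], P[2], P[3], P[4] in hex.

P[1] = 0x3D, P[2] = 0xDE, P[3] = 0x9F, P[4] = 0xF0

P[1]: D(K, 0xF3) = 0x3D.
P[2]: D(K, 0x50) = 0xDE.
P[3]: D(K, 0x91) = 0x9F.
P[4]: D(K, 0x3E) = 0xF0.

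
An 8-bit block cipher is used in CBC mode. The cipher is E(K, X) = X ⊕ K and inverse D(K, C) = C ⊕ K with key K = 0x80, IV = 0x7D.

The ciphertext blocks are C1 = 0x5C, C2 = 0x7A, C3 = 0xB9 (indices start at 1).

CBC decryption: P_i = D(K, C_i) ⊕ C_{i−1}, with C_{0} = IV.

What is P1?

P1 = 0xA1

P1: D(K, 0x5C) = 0xDC; 0xDC ⊕ 0x7D = 0xA1.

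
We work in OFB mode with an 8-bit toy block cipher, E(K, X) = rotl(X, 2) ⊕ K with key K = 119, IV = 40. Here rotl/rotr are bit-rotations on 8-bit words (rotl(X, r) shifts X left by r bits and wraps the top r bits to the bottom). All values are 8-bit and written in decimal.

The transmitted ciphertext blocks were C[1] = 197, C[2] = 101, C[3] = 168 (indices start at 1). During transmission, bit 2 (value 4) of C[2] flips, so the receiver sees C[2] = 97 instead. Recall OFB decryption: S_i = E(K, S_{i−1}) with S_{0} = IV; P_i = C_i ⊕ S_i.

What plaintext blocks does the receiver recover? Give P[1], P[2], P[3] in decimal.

Only C[2] changed, to 97. In OFB, a change in C_i flips the same bit in P_i only; the keystream is unaffected. Decrypting the received ciphertext:
P[1]: S = E(K, 40) = 215; 197 ⊕ 215 = 18.
P[2]: S = E(K, 215) = 40; 97 ⊕ 40 = 73.
P[3]: S = E(K, 40) = 215; 168 ⊕ 215 = 127.
Blocks that differ from the original plaintext: P[2].

P[1] = 18, P[2] = 73, P[3] = 127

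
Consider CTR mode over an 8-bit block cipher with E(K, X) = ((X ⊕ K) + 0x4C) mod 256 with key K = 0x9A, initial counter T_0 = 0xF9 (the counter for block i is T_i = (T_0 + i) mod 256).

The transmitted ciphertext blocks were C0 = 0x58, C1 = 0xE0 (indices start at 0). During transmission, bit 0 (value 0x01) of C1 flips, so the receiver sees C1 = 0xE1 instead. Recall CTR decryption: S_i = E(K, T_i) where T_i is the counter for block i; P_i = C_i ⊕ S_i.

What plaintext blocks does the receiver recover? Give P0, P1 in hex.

P0 = 0xF7, P1 = 0x4D

Only C1 changed, to 0xE1. In CTR, a change in C_i flips the same bit in P_i only; the keystream is unaffected. Decrypting the received ciphertext:
P0: T = 0xF9, S = E(K, T) = 0xAF; 0x58 ⊕ 0xAF = 0xF7.
P1: T = 0xFA, S = E(K, T) = 0xAC; 0xE1 ⊕ 0xAC = 0x4D.
Blocks that differ from the original plaintext: P1.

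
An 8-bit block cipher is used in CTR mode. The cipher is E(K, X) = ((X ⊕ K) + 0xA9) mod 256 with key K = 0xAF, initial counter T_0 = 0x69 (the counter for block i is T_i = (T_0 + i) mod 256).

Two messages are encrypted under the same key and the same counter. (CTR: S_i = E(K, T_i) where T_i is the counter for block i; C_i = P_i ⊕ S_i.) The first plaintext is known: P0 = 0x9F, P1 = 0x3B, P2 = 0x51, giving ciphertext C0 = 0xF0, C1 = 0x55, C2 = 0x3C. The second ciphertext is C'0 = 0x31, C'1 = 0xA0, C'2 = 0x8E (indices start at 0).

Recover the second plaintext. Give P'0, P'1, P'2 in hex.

In CTR with a reused counter, both messages share the same keystream S_i, so C_i ⊕ C'_i = P_i ⊕ P'_i and thus P'_i = P_i ⊕ C_i ⊕ C'_i.
P'0: 0x9F ⊕ 0xF0 ⊕ 0x31 = 0x5E.
P'1: 0x3B ⊕ 0x55 ⊕ 0xA0 = 0xCE.
P'2: 0x51 ⊕ 0x3C ⊕ 0x8E = 0xE3.

P'0 = 0x5E, P'1 = 0xCE, P'2 = 0xE3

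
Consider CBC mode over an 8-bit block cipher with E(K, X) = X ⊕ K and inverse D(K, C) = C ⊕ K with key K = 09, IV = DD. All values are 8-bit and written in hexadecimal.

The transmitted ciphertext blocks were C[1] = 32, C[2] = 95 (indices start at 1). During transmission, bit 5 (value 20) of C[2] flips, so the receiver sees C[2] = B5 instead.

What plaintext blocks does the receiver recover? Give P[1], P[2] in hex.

CBC decryption: P_i = D(K, C_i) ⊕ C_{i−1}, with C_{0} = IV.
Only C[2] changed, to B5. In CBC, a change in C_i garbles P_i and flips the same bit in P_{i+1}. Decrypting the received ciphertext:
P[1]: D(K, 32) = 3B; 3B ⊕ DD = E6.
P[2]: D(K, B5) = BC; BC ⊕ 32 = 8E.
Blocks that differ from the original plaintext: P[2].

P[1] = E6, P[2] = 8E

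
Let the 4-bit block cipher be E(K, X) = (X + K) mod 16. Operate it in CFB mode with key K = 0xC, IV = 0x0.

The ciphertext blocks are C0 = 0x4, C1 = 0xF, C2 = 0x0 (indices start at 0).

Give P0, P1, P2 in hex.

P0 = 0x8, P1 = 0xF, P2 = 0xB

CFB decryption: P_i = C_i ⊕ E(K, C_{i−1}), with C_{−1} = IV.
P0: E(K, 0x0) = 0xC; 0x4 ⊕ 0xC = 0x8.
P1: E(K, 0x4) = 0x0; 0xF ⊕ 0x0 = 0xF.
P2: E(K, 0xF) = 0xB; 0x0 ⊕ 0xB = 0xB.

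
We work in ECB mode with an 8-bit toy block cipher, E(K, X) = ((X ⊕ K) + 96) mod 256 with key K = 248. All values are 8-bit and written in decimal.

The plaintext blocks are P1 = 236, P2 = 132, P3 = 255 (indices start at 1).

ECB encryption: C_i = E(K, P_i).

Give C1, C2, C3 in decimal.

C1: E(K, 236) = 116.
C2: E(K, 132) = 220.
C3: E(K, 255) = 103.

C1 = 116, C2 = 220, C3 = 103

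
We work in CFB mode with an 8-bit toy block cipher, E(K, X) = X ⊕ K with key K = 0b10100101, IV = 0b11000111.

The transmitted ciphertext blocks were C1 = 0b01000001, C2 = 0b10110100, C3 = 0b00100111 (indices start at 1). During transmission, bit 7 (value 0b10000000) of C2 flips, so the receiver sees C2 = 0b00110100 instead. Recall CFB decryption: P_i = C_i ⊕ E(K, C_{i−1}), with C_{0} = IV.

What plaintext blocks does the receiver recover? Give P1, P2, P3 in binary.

P1 = 0b00100011, P2 = 0b11010000, P3 = 0b10110110

Only C2 changed, to 0b00110100. In CFB, a change in C_i flips the same bit in P_i and garbles P_{i+1}. Decrypting the received ciphertext:
P1: E(K, 0b11000111) = 0b01100010; 0b01000001 ⊕ 0b01100010 = 0b00100011.
P2: E(K, 0b01000001) = 0b11100100; 0b00110100 ⊕ 0b11100100 = 0b11010000.
P3: E(K, 0b00110100) = 0b10010001; 0b00100111 ⊕ 0b10010001 = 0b10110110.
Blocks that differ from the original plaintext: P2, P3.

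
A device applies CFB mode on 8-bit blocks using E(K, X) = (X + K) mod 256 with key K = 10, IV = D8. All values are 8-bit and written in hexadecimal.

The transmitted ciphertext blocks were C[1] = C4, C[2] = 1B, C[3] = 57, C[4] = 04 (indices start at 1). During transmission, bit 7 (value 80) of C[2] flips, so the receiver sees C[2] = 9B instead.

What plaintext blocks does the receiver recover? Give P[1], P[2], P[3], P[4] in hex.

P[1] = 2C, P[2] = 4F, P[3] = FC, P[4] = 63

CFB decryption: P_i = C_i ⊕ E(K, C_{i−1}), with C_{0} = IV.
Only C[2] changed, to 9B. In CFB, a change in C_i flips the same bit in P_i and garbles P_{i+1}. Decrypting the received ciphertext:
P[1]: E(K, D8) = E8; C4 ⊕ E8 = 2C.
P[2]: E(K, C4) = D4; 9B ⊕ D4 = 4F.
P[3]: E(K, 9B) = AB; 57 ⊕ AB = FC.
P[4]: E(K, 57) = 67; 04 ⊕ 67 = 63.
Blocks that differ from the original plaintext: P[2], P[3].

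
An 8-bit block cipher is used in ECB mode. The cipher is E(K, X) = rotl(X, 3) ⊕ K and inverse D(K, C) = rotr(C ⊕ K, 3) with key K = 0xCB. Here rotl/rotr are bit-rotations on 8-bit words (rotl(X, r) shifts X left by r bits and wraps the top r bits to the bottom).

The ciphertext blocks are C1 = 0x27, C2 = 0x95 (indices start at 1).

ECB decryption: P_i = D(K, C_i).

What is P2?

P2 = 0xCB

P2: D(K, 0x95) = 0xCB.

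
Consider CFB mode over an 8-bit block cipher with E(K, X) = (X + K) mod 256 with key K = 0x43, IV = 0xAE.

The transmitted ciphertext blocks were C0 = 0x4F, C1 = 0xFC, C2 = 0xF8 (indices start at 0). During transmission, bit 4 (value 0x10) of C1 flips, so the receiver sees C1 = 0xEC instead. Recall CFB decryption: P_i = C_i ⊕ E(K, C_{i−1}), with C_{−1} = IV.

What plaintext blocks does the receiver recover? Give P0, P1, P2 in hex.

P0 = 0xBE, P1 = 0x7E, P2 = 0xD7

Only C1 changed, to 0xEC. In CFB, a change in C_i flips the same bit in P_i and garbles P_{i+1}. Decrypting the received ciphertext:
P0: E(K, 0xAE) = 0xF1; 0x4F ⊕ 0xF1 = 0xBE.
P1: E(K, 0x4F) = 0x92; 0xEC ⊕ 0x92 = 0x7E.
P2: E(K, 0xEC) = 0x2F; 0xF8 ⊕ 0x2F = 0xD7.
Blocks that differ from the original plaintext: P1, P2.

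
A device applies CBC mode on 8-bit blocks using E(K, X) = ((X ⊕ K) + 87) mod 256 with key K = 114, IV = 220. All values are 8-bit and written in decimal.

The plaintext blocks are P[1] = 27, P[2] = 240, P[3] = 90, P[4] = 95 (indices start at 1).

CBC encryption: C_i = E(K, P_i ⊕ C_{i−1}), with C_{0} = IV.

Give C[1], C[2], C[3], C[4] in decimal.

C[1]: P[1] ⊕ 220 = 199; E(K, 199) = 12.
C[2]: P[2] ⊕ 12 = 252; E(K, 252) = 229.
C[3]: P[3] ⊕ 229 = 191; E(K, 191) = 36.
C[4]: P[4] ⊕ 36 = 123; E(K, 123) = 96.

C[1] = 12, C[2] = 229, C[3] = 36, C[4] = 96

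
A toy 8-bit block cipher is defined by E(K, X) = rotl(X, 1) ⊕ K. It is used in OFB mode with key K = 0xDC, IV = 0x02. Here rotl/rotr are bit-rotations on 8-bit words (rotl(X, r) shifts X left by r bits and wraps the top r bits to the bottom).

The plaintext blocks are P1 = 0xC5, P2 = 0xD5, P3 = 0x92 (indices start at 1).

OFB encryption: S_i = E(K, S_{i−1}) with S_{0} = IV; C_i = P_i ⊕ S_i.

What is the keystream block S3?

0x06

C1: S = E(K, 0x02) = 0xD8; 0xC5 ⊕ 0xD8 = 0x1D.
C2: S = E(K, 0xD8) = 0x6D; 0xD5 ⊕ 0x6D = 0xB8.
C3: S = E(K, 0x6D) = 0x06; 0x92 ⊕ 0x06 = 0x94.
So S3 = 0x06.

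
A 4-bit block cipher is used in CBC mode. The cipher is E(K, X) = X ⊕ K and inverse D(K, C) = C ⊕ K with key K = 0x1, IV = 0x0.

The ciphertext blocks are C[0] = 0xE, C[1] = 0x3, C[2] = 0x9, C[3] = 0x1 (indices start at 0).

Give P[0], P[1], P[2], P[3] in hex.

CBC decryption: P_i = D(K, C_i) ⊕ C_{i−1}, with C_{−1} = IV.
P[0]: D(K, 0xE) = 0xF; 0xF ⊕ 0x0 = 0xF.
P[1]: D(K, 0x3) = 0x2; 0x2 ⊕ 0xE = 0xC.
P[2]: D(K, 0x9) = 0x8; 0x8 ⊕ 0x3 = 0xB.
P[3]: D(K, 0x1) = 0x0; 0x0 ⊕ 0x9 = 0x9.

P[0] = 0xF, P[1] = 0xC, P[2] = 0xB, P[3] = 0x9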